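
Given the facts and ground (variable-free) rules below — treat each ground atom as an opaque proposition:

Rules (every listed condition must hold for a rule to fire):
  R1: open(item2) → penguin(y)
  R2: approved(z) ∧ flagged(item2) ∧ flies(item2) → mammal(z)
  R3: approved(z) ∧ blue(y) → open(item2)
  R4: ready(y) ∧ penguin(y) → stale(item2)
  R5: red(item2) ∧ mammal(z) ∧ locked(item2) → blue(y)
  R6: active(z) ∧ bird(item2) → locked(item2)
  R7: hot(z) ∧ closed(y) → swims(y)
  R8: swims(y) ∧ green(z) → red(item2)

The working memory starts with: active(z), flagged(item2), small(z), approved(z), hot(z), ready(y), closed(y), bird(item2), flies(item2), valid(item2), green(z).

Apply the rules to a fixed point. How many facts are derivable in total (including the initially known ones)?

Round 1: R2 [approved(z) ∧ flagged(item2) ∧ flies(item2) → mammal(z)]; R6 [active(z) ∧ bird(item2) → locked(item2)]; R7 [hot(z) ∧ closed(y) → swims(y)]. New: mammal(z), locked(item2), swims(y).
Round 2: R8 [swims(y) ∧ green(z) → red(item2)]. New: red(item2).
Round 3: R5 [red(item2) ∧ mammal(z) ∧ locked(item2) → blue(y)]. New: blue(y).
Round 4: R3 [approved(z) ∧ blue(y) → open(item2)]. New: open(item2).
Round 5: R1 [open(item2) → penguin(y)]. New: penguin(y).
Round 6: R4 [ready(y) ∧ penguin(y) → stale(item2)]. New: stale(item2).
Closure: {active(z), approved(z), bird(item2), blue(y), closed(y), flagged(item2), flies(item2), green(z), hot(z), locked(item2), mammal(z), open(item2), penguin(y), ready(y), red(item2), small(z), stale(item2), swims(y), valid(item2)} — 19 facts.

19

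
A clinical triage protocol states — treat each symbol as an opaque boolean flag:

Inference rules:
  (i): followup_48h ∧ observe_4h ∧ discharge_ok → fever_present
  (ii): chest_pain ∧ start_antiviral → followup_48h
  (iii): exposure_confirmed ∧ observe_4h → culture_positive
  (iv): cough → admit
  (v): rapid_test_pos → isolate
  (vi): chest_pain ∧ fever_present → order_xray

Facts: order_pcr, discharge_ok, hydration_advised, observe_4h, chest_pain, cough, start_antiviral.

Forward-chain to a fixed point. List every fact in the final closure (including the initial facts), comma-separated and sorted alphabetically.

admit, chest_pain, cough, discharge_ok, fever_present, followup_48h, hydration_advised, observe_4h, order_pcr, order_xray, start_antiviral

Round 1: (ii) [chest_pain ∧ start_antiviral → followup_48h]; (iv) [cough → admit]. New: followup_48h, admit.
Round 2: (i) [followup_48h ∧ observe_4h ∧ discharge_ok → fever_present]. New: fever_present.
Round 3: (vi) [chest_pain ∧ fever_present → order_xray]. New: order_xray.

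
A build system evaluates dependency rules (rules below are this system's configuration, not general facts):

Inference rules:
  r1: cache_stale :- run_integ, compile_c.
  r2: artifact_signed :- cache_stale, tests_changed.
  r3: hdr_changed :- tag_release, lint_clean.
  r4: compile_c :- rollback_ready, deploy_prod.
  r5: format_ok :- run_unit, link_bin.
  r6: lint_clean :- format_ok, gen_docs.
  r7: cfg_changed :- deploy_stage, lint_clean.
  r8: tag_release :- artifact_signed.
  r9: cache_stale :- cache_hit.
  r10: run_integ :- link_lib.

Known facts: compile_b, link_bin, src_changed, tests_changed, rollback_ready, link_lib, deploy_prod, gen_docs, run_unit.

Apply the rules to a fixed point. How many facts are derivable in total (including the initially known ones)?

17

Round 1: r4 [compile_c :- rollback_ready, deploy_prod.]; r5 [format_ok :- run_unit, link_bin.]; r10 [run_integ :- link_lib.]. New: compile_c, format_ok, run_integ.
Round 2: r1 [cache_stale :- run_integ, compile_c.]; r6 [lint_clean :- format_ok, gen_docs.]. New: cache_stale, lint_clean.
Round 3: r2 [artifact_signed :- cache_stale, tests_changed.]. New: artifact_signed.
Round 4: r8 [tag_release :- artifact_signed.]. New: tag_release.
Round 5: r3 [hdr_changed :- tag_release, lint_clean.]. New: hdr_changed.
Closure: {artifact_signed, cache_stale, compile_b, compile_c, deploy_prod, format_ok, gen_docs, hdr_changed, link_bin, link_lib, lint_clean, rollback_ready, run_integ, run_unit, src_changed, tag_release, tests_changed} — 17 facts.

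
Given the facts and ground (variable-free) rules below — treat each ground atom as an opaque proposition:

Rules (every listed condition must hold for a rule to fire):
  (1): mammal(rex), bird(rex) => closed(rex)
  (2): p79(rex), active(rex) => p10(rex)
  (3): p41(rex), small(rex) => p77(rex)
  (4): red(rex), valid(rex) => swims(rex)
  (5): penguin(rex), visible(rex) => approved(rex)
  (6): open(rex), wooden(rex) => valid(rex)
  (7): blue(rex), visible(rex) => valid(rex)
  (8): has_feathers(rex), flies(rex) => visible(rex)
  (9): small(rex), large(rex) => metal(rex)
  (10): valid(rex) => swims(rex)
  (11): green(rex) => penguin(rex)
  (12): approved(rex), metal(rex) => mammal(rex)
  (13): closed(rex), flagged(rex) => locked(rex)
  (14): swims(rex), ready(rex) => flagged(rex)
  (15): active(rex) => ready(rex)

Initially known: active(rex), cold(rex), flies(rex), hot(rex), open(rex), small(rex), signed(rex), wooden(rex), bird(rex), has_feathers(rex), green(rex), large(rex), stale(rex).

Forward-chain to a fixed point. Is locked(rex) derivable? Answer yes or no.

Round 1: (6) [open(rex), wooden(rex) => valid(rex)]; (8) [has_feathers(rex), flies(rex) => visible(rex)]; (9) [small(rex), large(rex) => metal(rex)]; (11) [green(rex) => penguin(rex)]; (15) [active(rex) => ready(rex)]. New: valid(rex), visible(rex), metal(rex), penguin(rex), ready(rex).
Round 2: (5) [penguin(rex), visible(rex) => approved(rex)]; (10) [valid(rex) => swims(rex)]. New: approved(rex), swims(rex).
Round 3: (12) [approved(rex), metal(rex) => mammal(rex)]; (14) [swims(rex), ready(rex) => flagged(rex)]. New: mammal(rex), flagged(rex).
Round 4: (1) [mammal(rex), bird(rex) => closed(rex)]. New: closed(rex).
Round 5: (13) [closed(rex), flagged(rex) => locked(rex)]. New: locked(rex).
locked(rex) appears in round 5, so it is derivable.

yes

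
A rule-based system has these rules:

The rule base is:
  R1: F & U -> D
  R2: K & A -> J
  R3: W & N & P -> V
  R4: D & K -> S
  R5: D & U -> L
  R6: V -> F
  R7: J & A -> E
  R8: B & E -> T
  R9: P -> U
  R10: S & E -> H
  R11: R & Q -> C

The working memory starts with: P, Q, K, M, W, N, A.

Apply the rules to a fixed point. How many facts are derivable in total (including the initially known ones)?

16

[1] R2 [K & A -> J]; R3 [W & N & P -> V]; R9 [P -> U]. ⇒ new: J, V, U.
[2] R6 [V -> F]; R7 [J & A -> E]. ⇒ new: F, E.
[3] R1 [F & U -> D]. ⇒ new: D.
[4] R4 [D & K -> S]; R5 [D & U -> L]. ⇒ new: S, L.
[5] R10 [S & E -> H]. ⇒ new: H.
Closure: {A, D, E, F, H, J, K, L, M, N, P, Q, S, U, V, W} — 16 facts.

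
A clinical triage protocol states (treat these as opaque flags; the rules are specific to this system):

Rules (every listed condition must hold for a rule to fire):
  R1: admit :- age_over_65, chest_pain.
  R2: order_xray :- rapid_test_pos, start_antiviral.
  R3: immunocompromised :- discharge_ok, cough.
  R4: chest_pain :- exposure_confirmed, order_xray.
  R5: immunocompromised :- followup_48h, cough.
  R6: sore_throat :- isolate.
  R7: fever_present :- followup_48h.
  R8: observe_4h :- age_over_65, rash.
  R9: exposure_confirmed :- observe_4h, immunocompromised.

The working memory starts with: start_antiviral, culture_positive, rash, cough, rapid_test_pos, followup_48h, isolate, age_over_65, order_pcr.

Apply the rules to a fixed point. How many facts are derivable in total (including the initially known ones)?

[1] R2 [order_xray :- rapid_test_pos, start_antiviral.]; R5 [immunocompromised :- followup_48h, cough.]; R6 [sore_throat :- isolate.]; R7 [fever_present :- followup_48h.]; R8 [observe_4h :- age_over_65, rash.]. ⇒ new: order_xray, immunocompromised, sore_throat, fever_present, observe_4h.
[2] R9 [exposure_confirmed :- observe_4h, immunocompromised.]. ⇒ new: exposure_confirmed.
[3] R4 [chest_pain :- exposure_confirmed, order_xray.]. ⇒ new: chest_pain.
[4] R1 [admit :- age_over_65, chest_pain.]. ⇒ new: admit.
Closure: {admit, age_over_65, chest_pain, cough, culture_positive, exposure_confirmed, fever_present, followup_48h, immunocompromised, isolate, observe_4h, order_pcr, order_xray, rapid_test_pos, rash, sore_throat, start_antiviral} — 17 facts.

17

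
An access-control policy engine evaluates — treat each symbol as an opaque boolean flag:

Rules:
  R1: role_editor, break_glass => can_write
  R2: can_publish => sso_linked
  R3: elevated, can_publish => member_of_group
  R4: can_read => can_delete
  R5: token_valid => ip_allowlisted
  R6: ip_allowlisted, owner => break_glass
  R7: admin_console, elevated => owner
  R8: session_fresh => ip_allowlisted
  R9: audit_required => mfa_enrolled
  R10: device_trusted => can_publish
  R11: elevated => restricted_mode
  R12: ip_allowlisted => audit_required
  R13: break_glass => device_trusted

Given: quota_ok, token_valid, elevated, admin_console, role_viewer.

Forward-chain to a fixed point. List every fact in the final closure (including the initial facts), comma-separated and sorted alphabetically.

admin_console, audit_required, break_glass, can_publish, device_trusted, elevated, ip_allowlisted, member_of_group, mfa_enrolled, owner, quota_ok, restricted_mode, role_viewer, sso_linked, token_valid

Round 1 fires R5, R7, R11, giving ip_allowlisted, owner, restricted_mode.
Round 2 fires R6, R12, giving break_glass, audit_required.
Round 3 fires R9, R13, giving mfa_enrolled, device_trusted.
Round 4 fires R10, giving can_publish.
Round 5 fires R2, R3, giving sso_linked, member_of_group.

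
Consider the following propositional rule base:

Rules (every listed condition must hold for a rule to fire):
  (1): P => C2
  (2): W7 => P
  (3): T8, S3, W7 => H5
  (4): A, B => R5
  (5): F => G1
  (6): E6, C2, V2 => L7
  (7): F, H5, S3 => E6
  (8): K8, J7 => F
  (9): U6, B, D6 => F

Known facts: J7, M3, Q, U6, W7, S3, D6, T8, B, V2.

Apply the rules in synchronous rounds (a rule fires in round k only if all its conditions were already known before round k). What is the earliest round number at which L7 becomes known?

Round 1: (2) [W7 => P]; (3) [T8, S3, W7 => H5]; (9) [U6, B, D6 => F]. New: P, H5, F.
Round 2: (1) [P => C2]; (5) [F => G1]; (7) [F, H5, S3 => E6]. New: C2, G1, E6.
Round 3: (6) [E6, C2, V2 => L7]. New: L7.
L7 first appears in round 3.

3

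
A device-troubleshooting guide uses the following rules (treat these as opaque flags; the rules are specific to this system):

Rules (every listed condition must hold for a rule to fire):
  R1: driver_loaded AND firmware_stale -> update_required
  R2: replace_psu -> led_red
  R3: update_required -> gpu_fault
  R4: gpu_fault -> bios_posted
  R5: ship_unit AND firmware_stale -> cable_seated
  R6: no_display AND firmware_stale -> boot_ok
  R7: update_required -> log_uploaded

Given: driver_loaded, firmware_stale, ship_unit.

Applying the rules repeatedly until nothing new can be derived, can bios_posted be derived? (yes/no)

Round 1 fires R1, R5, giving update_required, cable_seated.
Round 2 fires R3, R7, giving gpu_fault, log_uploaded.
Round 3 fires R4, giving bios_posted.
bios_posted appears in round 3, so it is derivable.

yes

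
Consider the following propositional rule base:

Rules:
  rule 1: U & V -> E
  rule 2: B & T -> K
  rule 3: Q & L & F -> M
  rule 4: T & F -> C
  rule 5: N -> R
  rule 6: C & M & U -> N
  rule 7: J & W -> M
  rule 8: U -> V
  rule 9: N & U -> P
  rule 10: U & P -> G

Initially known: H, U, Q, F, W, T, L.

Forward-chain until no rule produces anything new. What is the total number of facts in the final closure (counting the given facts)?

Round 1 — rule 3, rule 4, rule 8, derive M, C, V.
Round 2 — rule 1, rule 6, derive E, N.
Round 3 — rule 5, rule 9, derive R, P.
Round 4 — rule 10, derive G.
Closure: {C, E, F, G, H, L, M, N, P, Q, R, T, U, V, W} — 15 facts.

15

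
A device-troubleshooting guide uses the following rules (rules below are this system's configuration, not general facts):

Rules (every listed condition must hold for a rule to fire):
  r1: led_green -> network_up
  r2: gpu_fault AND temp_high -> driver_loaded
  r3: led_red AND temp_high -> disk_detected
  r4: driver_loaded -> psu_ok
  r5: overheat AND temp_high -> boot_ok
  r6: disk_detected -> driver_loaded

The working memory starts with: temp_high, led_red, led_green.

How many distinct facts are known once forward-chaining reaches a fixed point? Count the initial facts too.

Round 1: r1 [led_green -> network_up]; r3 [led_red AND temp_high -> disk_detected]. New: network_up, disk_detected.
Round 2: r6 [disk_detected -> driver_loaded]. New: driver_loaded.
Round 3: r4 [driver_loaded -> psu_ok]. New: psu_ok.
Closure: {disk_detected, driver_loaded, led_green, led_red, network_up, psu_ok, temp_high} — 7 facts.

7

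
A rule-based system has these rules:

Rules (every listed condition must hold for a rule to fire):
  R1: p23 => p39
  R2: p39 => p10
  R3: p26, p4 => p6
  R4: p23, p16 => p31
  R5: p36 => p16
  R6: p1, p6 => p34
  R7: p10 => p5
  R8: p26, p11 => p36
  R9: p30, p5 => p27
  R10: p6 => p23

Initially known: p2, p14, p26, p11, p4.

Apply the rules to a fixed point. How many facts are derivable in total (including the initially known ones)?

13

Round 1 fires R3, R8, giving p6, p36.
Round 2 fires R5, R10, giving p16, p23.
Round 3 fires R1, R4, giving p39, p31.
Round 4 fires R2, giving p10.
Round 5 fires R7, giving p5.
Closure: {p10, p11, p14, p16, p2, p23, p26, p31, p36, p39, p4, p5, p6} — 13 facts.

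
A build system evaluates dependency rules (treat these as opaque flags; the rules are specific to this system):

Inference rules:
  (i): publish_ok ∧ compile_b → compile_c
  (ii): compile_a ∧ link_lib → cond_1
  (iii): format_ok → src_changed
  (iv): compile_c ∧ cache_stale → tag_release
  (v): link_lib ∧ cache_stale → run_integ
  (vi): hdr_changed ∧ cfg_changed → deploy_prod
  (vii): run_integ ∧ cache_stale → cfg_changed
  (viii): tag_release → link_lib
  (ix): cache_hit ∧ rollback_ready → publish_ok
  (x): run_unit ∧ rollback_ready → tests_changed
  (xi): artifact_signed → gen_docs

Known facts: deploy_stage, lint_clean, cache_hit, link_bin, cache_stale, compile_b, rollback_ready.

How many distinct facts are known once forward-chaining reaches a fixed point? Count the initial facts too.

Round 1 — (ix), derive publish_ok.
Round 2 — (i), derive compile_c.
Round 3 — (iv), derive tag_release.
Round 4 — (viii), derive link_lib.
Round 5 — (v), derive run_integ.
Round 6 — (vii), derive cfg_changed.
Closure: {cache_hit, cache_stale, cfg_changed, compile_b, compile_c, deploy_stage, link_bin, link_lib, lint_clean, publish_ok, rollback_ready, run_integ, tag_release} — 13 facts.

13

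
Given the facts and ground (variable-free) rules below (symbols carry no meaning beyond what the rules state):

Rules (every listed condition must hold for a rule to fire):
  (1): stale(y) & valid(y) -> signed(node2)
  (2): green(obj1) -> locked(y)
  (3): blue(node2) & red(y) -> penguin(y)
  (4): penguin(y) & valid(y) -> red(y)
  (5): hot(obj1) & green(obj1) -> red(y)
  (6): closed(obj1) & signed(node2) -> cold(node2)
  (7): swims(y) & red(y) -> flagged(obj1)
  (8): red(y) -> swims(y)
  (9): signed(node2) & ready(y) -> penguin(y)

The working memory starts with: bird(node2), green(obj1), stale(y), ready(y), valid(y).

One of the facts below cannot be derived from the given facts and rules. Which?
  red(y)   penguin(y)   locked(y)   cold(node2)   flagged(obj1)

Round 1 — (1), (2), derive signed(node2), locked(y).
Round 2 — (9), derive penguin(y).
Round 3 — (4), derive red(y).
Round 4 — (8), derive swims(y).
Round 5 — (7), derive flagged(obj1).
Derived: flagged(obj1) (round 5), locked(y) (round 1), penguin(y) (round 2), red(y) (round 3). cold(node2) never appears in any round.

cold(node2)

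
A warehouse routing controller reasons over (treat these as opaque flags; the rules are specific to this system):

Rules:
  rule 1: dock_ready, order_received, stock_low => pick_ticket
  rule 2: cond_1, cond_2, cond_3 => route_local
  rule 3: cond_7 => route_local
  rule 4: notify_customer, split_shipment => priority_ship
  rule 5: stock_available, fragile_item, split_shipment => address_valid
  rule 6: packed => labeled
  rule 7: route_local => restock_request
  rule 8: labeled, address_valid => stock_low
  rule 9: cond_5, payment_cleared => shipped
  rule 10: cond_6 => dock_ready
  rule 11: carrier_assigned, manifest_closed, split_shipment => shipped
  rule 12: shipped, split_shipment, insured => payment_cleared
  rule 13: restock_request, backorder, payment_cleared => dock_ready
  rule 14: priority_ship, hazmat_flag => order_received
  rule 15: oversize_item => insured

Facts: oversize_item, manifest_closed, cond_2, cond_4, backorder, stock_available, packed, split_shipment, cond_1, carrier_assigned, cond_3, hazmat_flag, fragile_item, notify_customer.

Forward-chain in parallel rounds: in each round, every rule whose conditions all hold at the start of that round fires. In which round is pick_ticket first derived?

Round 1: rule 2 [cond_1, cond_2, cond_3 => route_local]; rule 4 [notify_customer, split_shipment => priority_ship]; rule 5 [stock_available, fragile_item, split_shipment => address_valid]; rule 6 [packed => labeled]; rule 11 [carrier_assigned, manifest_closed, split_shipment => shipped]; rule 15 [oversize_item => insured]. Adds route_local, priority_ship, address_valid, labeled, shipped, insured.
Round 2: rule 7 [route_local => restock_request]; rule 8 [labeled, address_valid => stock_low]; rule 12 [shipped, split_shipment, insured => payment_cleared]; rule 14 [priority_ship, hazmat_flag => order_received]. Adds restock_request, stock_low, payment_cleared, order_received.
Round 3: rule 13 [restock_request, backorder, payment_cleared => dock_ready]. Adds dock_ready.
Round 4: rule 1 [dock_ready, order_received, stock_low => pick_ticket]. Adds pick_ticket.
pick_ticket first appears in round 4.

4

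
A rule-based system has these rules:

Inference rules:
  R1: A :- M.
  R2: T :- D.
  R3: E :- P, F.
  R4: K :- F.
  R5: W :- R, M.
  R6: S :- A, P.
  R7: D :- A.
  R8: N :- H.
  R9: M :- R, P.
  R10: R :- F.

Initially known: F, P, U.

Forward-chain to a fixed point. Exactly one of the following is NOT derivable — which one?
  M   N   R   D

Round 1 — R3, R4, R10, derive E, K, R.
Round 2 — R9, derive M.
Round 3 — R1, R5, derive A, W.
Round 4 — R6, R7, derive S, D.
Round 5 — R2, derive T.
Derived: M (round 2), R (round 1), D (round 4). N never appears in any round.

N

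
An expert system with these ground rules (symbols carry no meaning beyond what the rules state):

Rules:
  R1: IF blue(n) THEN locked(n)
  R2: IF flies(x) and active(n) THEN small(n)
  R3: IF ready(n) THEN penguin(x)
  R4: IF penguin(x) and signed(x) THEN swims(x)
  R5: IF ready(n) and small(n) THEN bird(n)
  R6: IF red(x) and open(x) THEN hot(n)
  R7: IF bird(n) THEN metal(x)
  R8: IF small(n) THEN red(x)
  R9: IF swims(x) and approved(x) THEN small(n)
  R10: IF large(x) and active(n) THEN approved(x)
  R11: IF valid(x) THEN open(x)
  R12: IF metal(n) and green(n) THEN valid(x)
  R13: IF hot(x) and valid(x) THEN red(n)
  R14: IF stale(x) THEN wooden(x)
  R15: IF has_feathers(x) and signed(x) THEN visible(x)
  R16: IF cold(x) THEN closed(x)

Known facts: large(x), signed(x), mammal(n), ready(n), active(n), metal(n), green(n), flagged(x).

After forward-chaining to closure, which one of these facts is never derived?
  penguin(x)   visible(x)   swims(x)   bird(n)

Round 1 fires R3, R10, R12, giving penguin(x), approved(x), valid(x).
Round 2 fires R4, R11, giving swims(x), open(x).
Round 3 fires R9, giving small(n).
Round 4 fires R5, R8, giving bird(n), red(x).
Round 5 fires R6, R7, giving hot(n), metal(x).
Derived: penguin(x) (round 1), swims(x) (round 2), bird(n) (round 4). visible(x) never appears in any round.

visible(x)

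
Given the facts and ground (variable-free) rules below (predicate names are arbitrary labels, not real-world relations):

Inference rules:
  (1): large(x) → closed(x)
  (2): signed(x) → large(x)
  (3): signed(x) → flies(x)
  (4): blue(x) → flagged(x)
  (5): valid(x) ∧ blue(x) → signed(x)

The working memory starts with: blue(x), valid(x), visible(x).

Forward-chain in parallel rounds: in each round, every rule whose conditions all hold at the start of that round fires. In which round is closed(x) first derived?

Round 1 fires (4), (5), giving flagged(x), signed(x).
Round 2 fires (2), (3), giving large(x), flies(x).
Round 3 fires (1), giving closed(x).
closed(x) first appears in round 3.

3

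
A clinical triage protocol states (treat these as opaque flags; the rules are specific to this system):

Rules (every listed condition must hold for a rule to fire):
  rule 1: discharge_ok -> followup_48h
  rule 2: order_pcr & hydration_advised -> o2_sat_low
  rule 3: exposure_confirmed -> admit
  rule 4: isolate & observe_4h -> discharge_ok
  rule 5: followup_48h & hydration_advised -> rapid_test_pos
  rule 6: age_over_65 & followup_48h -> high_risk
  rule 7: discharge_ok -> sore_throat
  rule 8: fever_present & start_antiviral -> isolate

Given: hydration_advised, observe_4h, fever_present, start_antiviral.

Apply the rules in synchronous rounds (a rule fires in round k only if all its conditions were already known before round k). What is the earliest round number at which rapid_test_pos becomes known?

Round 1: rule 8 [fever_present & start_antiviral -> isolate]. Adds isolate.
Round 2: rule 4 [isolate & observe_4h -> discharge_ok]. Adds discharge_ok.
Round 3: rule 1 [discharge_ok -> followup_48h]; rule 7 [discharge_ok -> sore_throat]. Adds followup_48h, sore_throat.
Round 4: rule 5 [followup_48h & hydration_advised -> rapid_test_pos]. Adds rapid_test_pos.
rapid_test_pos first appears in round 4.

4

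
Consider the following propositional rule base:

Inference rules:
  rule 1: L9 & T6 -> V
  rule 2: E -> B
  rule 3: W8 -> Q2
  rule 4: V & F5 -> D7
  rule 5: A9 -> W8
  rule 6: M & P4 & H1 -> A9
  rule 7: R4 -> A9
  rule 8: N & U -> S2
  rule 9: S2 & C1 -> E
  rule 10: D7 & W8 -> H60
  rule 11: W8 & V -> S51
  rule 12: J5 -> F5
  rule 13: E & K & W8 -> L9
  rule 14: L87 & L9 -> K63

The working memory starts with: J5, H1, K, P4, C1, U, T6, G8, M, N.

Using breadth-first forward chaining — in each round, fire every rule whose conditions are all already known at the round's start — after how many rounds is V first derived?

4

Round 1 — rule 6, rule 8, rule 12, derive A9, S2, F5.
Round 2 — rule 5, rule 9, derive W8, E.
Round 3 — rule 2, rule 3, rule 13, derive B, Q2, L9.
Round 4 — rule 1, derive V.
V first appears in round 4.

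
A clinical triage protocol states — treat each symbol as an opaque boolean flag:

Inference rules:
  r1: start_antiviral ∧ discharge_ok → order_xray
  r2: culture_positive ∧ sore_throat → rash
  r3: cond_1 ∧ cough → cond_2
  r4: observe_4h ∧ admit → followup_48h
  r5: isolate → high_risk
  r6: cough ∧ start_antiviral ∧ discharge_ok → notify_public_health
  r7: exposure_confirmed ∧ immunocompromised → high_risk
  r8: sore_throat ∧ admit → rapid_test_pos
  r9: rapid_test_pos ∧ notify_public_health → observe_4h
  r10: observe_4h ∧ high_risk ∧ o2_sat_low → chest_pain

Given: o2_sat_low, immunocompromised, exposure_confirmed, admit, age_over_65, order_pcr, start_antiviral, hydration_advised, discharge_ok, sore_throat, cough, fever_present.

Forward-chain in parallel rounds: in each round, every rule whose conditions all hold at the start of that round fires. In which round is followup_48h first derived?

Round 1 — r1, r6, r7, r8, derive order_xray, notify_public_health, high_risk, rapid_test_pos.
Round 2 — r9, derive observe_4h.
Round 3 — r4, r10, derive followup_48h, chest_pain.
followup_48h first appears in round 3.

3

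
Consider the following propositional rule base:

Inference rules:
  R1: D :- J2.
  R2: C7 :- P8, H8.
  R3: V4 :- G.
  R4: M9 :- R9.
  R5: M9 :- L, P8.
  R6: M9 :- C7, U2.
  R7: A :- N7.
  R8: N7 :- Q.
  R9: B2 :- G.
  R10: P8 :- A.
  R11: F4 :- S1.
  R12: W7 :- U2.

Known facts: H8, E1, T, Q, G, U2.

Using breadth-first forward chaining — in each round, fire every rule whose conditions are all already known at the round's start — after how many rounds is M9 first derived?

Round 1 fires R3, R8, R9, R12, giving V4, N7, B2, W7.
Round 2 fires R7, giving A.
Round 3 fires R10, giving P8.
Round 4 fires R2, giving C7.
Round 5 fires R6, giving M9.
M9 first appears in round 5.

5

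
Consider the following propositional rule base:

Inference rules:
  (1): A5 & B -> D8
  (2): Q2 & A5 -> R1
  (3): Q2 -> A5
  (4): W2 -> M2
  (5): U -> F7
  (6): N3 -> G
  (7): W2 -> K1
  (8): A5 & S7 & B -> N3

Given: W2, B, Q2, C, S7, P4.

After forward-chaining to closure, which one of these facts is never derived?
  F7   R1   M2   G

[1] (3) [Q2 -> A5]; (4) [W2 -> M2]; (7) [W2 -> K1]. ⇒ new: A5, M2, K1.
[2] (1) [A5 & B -> D8]; (2) [Q2 & A5 -> R1]; (8) [A5 & S7 & B -> N3]. ⇒ new: D8, R1, N3.
[3] (6) [N3 -> G]. ⇒ new: G.
Derived: G (round 3), M2 (round 1), R1 (round 2). F7 never appears in any round.

F7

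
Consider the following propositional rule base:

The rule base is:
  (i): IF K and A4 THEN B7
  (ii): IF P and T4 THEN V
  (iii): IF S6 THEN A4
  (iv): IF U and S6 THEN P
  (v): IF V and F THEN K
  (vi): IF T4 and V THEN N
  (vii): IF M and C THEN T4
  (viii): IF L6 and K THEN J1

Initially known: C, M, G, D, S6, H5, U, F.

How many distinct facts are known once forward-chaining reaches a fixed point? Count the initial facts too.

15

Round 1 — (iii), (iv), (vii), derive A4, P, T4.
Round 2 — (ii), derive V.
Round 3 — (v), (vi), derive K, N.
Round 4 — (i), derive B7.
Closure: {A4, B7, C, D, F, G, H5, K, M, N, P, S6, T4, U, V} — 15 facts.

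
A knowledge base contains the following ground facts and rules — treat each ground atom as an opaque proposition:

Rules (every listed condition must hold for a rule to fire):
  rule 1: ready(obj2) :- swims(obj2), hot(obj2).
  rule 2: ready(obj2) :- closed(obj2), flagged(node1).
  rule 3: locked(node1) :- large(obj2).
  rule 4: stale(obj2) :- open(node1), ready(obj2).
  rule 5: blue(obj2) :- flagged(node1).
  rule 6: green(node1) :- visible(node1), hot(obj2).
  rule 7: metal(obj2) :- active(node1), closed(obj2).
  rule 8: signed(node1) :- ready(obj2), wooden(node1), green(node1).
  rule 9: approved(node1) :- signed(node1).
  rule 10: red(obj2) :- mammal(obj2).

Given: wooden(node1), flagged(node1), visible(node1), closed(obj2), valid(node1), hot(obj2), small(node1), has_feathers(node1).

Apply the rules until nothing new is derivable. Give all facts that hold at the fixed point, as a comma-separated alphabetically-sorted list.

Round 1 fires rule 2, rule 5, rule 6, giving ready(obj2), blue(obj2), green(node1).
Round 2 fires rule 8, giving signed(node1).
Round 3 fires rule 9, giving approved(node1).

approved(node1), blue(obj2), closed(obj2), flagged(node1), green(node1), has_feathers(node1), hot(obj2), ready(obj2), signed(node1), small(node1), valid(node1), visible(node1), wooden(node1)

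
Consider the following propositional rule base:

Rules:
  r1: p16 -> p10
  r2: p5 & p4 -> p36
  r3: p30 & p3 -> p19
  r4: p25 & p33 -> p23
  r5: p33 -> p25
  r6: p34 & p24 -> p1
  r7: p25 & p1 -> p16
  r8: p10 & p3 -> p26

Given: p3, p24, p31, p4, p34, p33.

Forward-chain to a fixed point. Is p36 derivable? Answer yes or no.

no

[1] r5 [p33 -> p25]; r6 [p34 & p24 -> p1]. ⇒ new: p25, p1.
[2] r4 [p25 & p33 -> p23]; r7 [p25 & p1 -> p16]. ⇒ new: p23, p16.
[3] r1 [p16 -> p10]. ⇒ new: p10.
[4] r8 [p10 & p3 -> p26]. ⇒ new: p26.
Fixed point reached. p36 is concluded only by r2; r2 needs p5 (never derived).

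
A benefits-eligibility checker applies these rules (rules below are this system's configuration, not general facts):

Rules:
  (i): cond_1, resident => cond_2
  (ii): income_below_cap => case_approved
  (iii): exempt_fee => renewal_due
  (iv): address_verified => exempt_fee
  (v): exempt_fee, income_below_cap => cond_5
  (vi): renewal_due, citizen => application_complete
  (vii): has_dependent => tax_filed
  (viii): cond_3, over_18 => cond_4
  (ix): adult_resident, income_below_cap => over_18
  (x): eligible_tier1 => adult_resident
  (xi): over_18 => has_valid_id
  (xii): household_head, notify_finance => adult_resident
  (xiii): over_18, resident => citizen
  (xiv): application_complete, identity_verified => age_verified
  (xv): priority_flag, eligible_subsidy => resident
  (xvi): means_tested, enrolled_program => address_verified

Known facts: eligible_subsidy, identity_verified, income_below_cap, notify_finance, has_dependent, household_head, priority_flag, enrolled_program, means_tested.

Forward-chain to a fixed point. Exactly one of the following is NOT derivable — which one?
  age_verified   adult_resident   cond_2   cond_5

cond_2

Round 1 fires (ii), (vii), (xii), (xv), (xvi), giving case_approved, tax_filed, adult_resident, resident, address_verified.
Round 2 fires (iv), (ix), giving exempt_fee, over_18.
Round 3 fires (iii), (v), (xi), (xiii), giving renewal_due, cond_5, has_valid_id, citizen.
Round 4 fires (vi), giving application_complete.
Round 5 fires (xiv), giving age_verified.
Derived: cond_5 (round 3), age_verified (round 5), adult_resident (round 1). cond_2 never appears in any round.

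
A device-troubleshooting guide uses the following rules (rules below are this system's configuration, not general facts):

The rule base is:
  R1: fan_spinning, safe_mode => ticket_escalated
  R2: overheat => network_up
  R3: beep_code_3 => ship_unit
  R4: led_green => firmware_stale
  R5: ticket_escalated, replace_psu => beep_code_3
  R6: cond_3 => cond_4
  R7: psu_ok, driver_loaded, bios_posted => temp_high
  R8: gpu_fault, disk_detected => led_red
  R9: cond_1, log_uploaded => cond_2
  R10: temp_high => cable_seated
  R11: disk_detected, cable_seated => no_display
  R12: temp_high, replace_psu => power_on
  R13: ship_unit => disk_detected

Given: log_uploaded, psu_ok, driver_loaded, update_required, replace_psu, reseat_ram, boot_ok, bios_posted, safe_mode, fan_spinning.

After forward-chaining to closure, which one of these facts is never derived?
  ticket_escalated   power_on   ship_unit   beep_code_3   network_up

Round 1: R1 [fan_spinning, safe_mode => ticket_escalated]; R7 [psu_ok, driver_loaded, bios_posted => temp_high]. Adds ticket_escalated, temp_high.
Round 2: R5 [ticket_escalated, replace_psu => beep_code_3]; R10 [temp_high => cable_seated]; R12 [temp_high, replace_psu => power_on]. Adds beep_code_3, cable_seated, power_on.
Round 3: R3 [beep_code_3 => ship_unit]. Adds ship_unit.
Round 4: R13 [ship_unit => disk_detected]. Adds disk_detected.
Round 5: R11 [disk_detected, cable_seated => no_display]. Adds no_display.
Derived: power_on (round 2), ship_unit (round 3), ticket_escalated (round 1), beep_code_3 (round 2). network_up never appears in any round.

network_up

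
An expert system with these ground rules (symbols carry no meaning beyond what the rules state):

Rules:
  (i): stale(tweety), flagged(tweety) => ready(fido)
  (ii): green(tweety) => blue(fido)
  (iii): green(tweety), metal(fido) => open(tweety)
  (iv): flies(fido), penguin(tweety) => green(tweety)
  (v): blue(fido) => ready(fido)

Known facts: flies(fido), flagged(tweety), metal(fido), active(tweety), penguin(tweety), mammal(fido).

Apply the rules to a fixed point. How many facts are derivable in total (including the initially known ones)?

Round 1 — (iv), derive green(tweety).
Round 2 — (ii), (iii), derive blue(fido), open(tweety).
Round 3 — (v), derive ready(fido).
Closure: {active(tweety), blue(fido), flagged(tweety), flies(fido), green(tweety), mammal(fido), metal(fido), open(tweety), penguin(tweety), ready(fido)} — 10 facts.

10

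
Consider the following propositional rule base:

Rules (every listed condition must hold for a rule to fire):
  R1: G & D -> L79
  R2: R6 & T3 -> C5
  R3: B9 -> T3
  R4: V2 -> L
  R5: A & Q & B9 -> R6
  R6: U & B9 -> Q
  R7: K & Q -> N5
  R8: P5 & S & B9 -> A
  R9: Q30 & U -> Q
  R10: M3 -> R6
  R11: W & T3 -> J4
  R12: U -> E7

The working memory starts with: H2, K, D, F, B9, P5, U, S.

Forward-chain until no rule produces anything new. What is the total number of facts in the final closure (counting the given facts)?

Round 1 — R3, R6, R8, R12, derive T3, Q, A, E7.
Round 2 — R5, R7, derive R6, N5.
Round 3 — R2, derive C5.
Closure: {A, B9, C5, D, E7, F, H2, K, N5, P5, Q, R6, S, T3, U} — 15 facts.

15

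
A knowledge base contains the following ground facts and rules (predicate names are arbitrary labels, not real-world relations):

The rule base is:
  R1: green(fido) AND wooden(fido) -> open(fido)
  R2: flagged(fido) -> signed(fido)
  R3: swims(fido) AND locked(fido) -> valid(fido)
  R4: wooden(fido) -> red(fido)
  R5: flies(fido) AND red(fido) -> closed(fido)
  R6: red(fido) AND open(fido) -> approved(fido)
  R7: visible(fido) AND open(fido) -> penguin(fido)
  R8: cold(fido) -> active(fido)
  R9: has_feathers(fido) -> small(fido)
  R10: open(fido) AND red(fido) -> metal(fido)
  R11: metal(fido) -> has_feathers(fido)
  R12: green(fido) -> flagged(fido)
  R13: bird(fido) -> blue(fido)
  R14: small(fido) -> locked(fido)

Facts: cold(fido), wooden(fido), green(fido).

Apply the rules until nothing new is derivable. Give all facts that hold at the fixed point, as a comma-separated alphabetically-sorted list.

active(fido), approved(fido), cold(fido), flagged(fido), green(fido), has_feathers(fido), locked(fido), metal(fido), open(fido), red(fido), signed(fido), small(fido), wooden(fido)

Round 1: R1 [green(fido) AND wooden(fido) -> open(fido)]; R4 [wooden(fido) -> red(fido)]; R8 [cold(fido) -> active(fido)]; R12 [green(fido) -> flagged(fido)]. New: open(fido), red(fido), active(fido), flagged(fido).
Round 2: R2 [flagged(fido) -> signed(fido)]; R6 [red(fido) AND open(fido) -> approved(fido)]; R10 [open(fido) AND red(fido) -> metal(fido)]. New: signed(fido), approved(fido), metal(fido).
Round 3: R11 [metal(fido) -> has_feathers(fido)]. New: has_feathers(fido).
Round 4: R9 [has_feathers(fido) -> small(fido)]. New: small(fido).
Round 5: R14 [small(fido) -> locked(fido)]. New: locked(fido).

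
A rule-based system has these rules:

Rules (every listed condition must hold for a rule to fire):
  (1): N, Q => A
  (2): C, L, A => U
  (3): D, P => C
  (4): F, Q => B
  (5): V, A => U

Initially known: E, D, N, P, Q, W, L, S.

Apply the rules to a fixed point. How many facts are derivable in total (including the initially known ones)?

11

Round 1: (1) [N, Q => A]; (3) [D, P => C]. New: A, C.
Round 2: (2) [C, L, A => U]. New: U.
Closure: {A, C, D, E, L, N, P, Q, S, U, W} — 11 facts.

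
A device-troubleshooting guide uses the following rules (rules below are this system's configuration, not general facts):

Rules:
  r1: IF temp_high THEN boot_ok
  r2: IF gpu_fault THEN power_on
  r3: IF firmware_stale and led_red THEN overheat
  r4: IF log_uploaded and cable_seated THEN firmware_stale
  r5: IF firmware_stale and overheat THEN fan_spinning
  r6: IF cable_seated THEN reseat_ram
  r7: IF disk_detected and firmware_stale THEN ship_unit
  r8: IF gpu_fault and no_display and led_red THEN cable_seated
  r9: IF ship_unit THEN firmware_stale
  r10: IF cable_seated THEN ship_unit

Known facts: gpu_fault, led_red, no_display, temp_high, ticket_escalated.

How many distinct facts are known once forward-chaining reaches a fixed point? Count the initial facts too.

Round 1: r1 [IF temp_high THEN boot_ok]; r2 [IF gpu_fault THEN power_on]; r8 [IF gpu_fault and no_display and led_red THEN cable_seated]. New: boot_ok, power_on, cable_seated.
Round 2: r6 [IF cable_seated THEN reseat_ram]; r10 [IF cable_seated THEN ship_unit]. New: reseat_ram, ship_unit.
Round 3: r9 [IF ship_unit THEN firmware_stale]. New: firmware_stale.
Round 4: r3 [IF firmware_stale and led_red THEN overheat]. New: overheat.
Round 5: r5 [IF firmware_stale and overheat THEN fan_spinning]. New: fan_spinning.
Closure: {boot_ok, cable_seated, fan_spinning, firmware_stale, gpu_fault, led_red, no_display, overheat, power_on, reseat_ram, ship_unit, temp_high, ticket_escalated} — 13 facts.

13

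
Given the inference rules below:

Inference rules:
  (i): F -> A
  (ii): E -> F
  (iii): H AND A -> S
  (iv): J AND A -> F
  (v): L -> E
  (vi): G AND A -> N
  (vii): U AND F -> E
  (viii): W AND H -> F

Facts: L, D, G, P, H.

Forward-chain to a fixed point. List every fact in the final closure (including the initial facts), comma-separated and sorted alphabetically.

A, D, E, F, G, H, L, N, P, S

Round 1 — (v), derive E.
Round 2 — (ii), derive F.
Round 3 — (i), derive A.
Round 4 — (iii), (vi), derive S, N.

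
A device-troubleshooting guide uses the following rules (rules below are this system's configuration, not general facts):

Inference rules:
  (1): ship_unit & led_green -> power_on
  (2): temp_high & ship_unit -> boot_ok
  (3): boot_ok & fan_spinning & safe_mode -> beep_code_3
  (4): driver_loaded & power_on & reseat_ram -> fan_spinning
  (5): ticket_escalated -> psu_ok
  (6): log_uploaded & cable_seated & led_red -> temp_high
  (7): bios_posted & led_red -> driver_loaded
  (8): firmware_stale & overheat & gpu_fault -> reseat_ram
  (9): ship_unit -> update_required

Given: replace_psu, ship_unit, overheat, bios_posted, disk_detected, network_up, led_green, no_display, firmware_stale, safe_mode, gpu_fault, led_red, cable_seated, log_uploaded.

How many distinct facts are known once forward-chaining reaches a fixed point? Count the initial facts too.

22

Round 1 — (1), (6), (7), (8), (9), derive power_on, temp_high, driver_loaded, reseat_ram, update_required.
Round 2 — (2), (4), derive boot_ok, fan_spinning.
Round 3 — (3), derive beep_code_3.
Closure: {beep_code_3, bios_posted, boot_ok, cable_seated, disk_detected, driver_loaded, fan_spinning, firmware_stale, gpu_fault, led_green, led_red, log_uploaded, network_up, no_display, overheat, power_on, replace_psu, reseat_ram, safe_mode, ship_unit, temp_high, update_required} — 22 facts.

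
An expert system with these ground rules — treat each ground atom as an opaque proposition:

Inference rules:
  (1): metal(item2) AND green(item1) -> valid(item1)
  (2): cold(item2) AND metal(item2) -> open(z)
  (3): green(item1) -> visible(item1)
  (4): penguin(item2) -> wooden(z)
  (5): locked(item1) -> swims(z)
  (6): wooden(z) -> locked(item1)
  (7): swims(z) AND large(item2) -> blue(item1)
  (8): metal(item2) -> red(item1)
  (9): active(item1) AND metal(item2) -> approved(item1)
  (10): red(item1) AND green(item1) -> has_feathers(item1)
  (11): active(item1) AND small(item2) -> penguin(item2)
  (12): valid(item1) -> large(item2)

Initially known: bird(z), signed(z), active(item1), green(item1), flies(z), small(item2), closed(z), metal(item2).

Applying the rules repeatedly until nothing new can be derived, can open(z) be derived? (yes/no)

no

Round 1 — (1), (3), (8), (9), (11), derive valid(item1), visible(item1), red(item1), approved(item1), penguin(item2).
Round 2 — (4), (10), (12), derive wooden(z), has_feathers(item1), large(item2).
Round 3 — (6), derive locked(item1).
Round 4 — (5), derive swims(z).
Round 5 — (7), derive blue(item1).
Fixed point reached. open(z) is concluded only by (2); (2) needs cold(item2) (never derived).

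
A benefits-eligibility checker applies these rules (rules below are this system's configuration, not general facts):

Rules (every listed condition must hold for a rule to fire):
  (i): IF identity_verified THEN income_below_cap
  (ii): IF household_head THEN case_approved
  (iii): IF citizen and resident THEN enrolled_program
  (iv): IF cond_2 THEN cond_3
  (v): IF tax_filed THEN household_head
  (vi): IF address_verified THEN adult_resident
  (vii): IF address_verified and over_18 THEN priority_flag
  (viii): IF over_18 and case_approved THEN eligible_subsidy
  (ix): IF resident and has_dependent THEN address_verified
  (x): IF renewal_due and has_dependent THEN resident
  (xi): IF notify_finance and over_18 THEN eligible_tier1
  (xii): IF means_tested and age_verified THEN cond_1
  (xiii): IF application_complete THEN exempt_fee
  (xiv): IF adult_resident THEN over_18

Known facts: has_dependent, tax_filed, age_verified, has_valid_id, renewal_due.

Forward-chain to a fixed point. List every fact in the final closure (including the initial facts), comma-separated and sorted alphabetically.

Round 1: (v) [IF tax_filed THEN household_head]; (x) [IF renewal_due and has_dependent THEN resident]. Adds household_head, resident.
Round 2: (ii) [IF household_head THEN case_approved]; (ix) [IF resident and has_dependent THEN address_verified]. Adds case_approved, address_verified.
Round 3: (vi) [IF address_verified THEN adult_resident]. Adds adult_resident.
Round 4: (xiv) [IF adult_resident THEN over_18]. Adds over_18.
Round 5: (vii) [IF address_verified and over_18 THEN priority_flag]; (viii) [IF over_18 and case_approved THEN eligible_subsidy]. Adds priority_flag, eligible_subsidy.

address_verified, adult_resident, age_verified, case_approved, eligible_subsidy, has_dependent, has_valid_id, household_head, over_18, priority_flag, renewal_due, resident, tax_filed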